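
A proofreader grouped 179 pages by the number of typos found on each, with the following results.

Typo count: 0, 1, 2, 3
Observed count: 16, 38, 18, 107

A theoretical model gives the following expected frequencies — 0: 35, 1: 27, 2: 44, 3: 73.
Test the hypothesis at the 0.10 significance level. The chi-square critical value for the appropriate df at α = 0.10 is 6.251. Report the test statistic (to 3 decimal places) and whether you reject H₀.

45.995; reject

0: (16 − 35)²/35 = 361/35 = 10.3143
1: (38 − 27)²/27 = 121/27 = 4.4815
2: (18 − 44)²/44 = 676/44 = 15.3636
3: (107 − 73)²/73 = 1156/73 = 15.8356
Sum = 45.995
df = 3. Since 45.995 > 6.251, we reject H₀.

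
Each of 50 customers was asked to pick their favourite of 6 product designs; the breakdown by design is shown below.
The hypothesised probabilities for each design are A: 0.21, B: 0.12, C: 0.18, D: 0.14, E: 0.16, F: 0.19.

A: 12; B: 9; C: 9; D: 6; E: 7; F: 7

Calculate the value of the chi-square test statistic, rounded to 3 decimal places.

Expected counts E_i = n·p_i: 50×0.21 = 10.5, 50×0.12 = 6, 50×0.18 = 9, 50×0.14 = 7, 50×0.16 = 8, 50×0.19 = 9.5.
χ² = (12−10.5)²/10.5 + (9−6)²/6 + (9−9)²/9 + (6−7)²/7 + (7−8)²/8 + (7−9.5)²/9.5
   = 0.2143 + 1.5000 + 0.0000 + 0.1429 + 0.1250 + 0.6579
Sum = 2.640

2.640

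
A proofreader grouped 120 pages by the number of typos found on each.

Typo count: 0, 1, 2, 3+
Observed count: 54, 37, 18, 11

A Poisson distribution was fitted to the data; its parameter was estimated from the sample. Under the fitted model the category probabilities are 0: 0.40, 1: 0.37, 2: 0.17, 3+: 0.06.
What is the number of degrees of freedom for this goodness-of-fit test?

2

There are k = 4 categories and 1 parameter estimated from the data, so df = 4 − 1 − 1 = 2.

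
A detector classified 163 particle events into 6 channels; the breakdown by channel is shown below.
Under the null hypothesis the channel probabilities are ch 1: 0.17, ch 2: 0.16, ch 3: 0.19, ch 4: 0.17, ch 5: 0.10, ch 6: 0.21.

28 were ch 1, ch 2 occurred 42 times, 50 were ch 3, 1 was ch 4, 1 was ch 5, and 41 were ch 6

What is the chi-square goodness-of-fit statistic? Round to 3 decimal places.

62.861

Expected counts E_i = n·p_i: 163×0.17 = 27.71, 163×0.16 = 26.08, 163×0.19 = 30.97, 163×0.17 = 27.71, 163×0.10 = 16.3, 163×0.21 = 34.23.
χ² = (28−27.71)²/27.71 + (42−26.08)²/26.08 + (50−30.97)²/30.97 + (1−27.71)²/27.71 + (1−16.3)²/16.3 + (41−34.23)²/34.23
   = 0.0030 + 9.7180 + 11.6933 + 25.7461 + 14.3613 + 1.3390
Sum = 62.861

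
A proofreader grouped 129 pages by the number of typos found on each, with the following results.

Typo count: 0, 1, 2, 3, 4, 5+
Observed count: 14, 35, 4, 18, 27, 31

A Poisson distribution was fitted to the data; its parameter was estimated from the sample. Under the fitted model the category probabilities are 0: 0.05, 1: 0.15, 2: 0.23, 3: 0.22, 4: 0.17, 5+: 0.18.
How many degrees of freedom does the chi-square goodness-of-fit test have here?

There are k = 6 categories and 1 parameter estimated from the data, so df = 6 − 1 − 1 = 4.

4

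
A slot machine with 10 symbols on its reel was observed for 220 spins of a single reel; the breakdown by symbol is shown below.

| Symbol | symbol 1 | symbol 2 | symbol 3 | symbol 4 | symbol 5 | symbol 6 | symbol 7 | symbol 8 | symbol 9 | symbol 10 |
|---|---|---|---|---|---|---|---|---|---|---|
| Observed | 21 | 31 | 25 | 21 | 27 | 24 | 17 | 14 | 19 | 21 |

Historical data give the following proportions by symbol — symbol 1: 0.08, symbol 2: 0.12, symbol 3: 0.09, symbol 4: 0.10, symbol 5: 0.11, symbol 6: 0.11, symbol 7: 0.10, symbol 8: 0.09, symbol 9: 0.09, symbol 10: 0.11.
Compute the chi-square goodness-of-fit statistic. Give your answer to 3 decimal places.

Expected counts E_i = n·p_i: 220×0.08 = 17.6, 220×0.12 = 26.4, 220×0.09 = 19.8, 220×0.10 = 22, 220×0.11 = 24.2, 220×0.11 = 24.2, 220×0.10 = 22, 220×0.09 = 19.8, 220×0.09 = 19.8, 220×0.11 = 24.2.
cat            O        E   (O−E)²/E
symbol 1      21     17.6     0.6568
symbol 2      31     26.4     0.8015
symbol 3      25     19.8     1.3657
symbol 4      21       22     0.0455
symbol 5      27     24.2     0.3240
symbol 6      24     24.2     0.0017
symbol 7      17       22     1.1364
symbol 8      14     19.8     1.6990
symbol 9      19     19.8     0.0323
symbol 10     21     24.2     0.4231
Sum = 6.486

6.486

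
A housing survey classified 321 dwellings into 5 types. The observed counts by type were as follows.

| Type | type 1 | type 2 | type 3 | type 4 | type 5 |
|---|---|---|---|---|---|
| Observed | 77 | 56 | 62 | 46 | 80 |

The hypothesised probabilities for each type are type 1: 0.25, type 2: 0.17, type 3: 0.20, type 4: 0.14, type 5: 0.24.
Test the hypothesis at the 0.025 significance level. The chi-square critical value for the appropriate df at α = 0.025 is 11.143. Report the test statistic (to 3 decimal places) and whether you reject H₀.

0.383; do not reject

Expected counts E_i = n·p_i: 321×0.25 = 80.25, 321×0.17 = 54.57, 321×0.20 = 64.2, 321×0.14 = 44.94, 321×0.24 = 77.04.
type 1: (77 − 80.25)²/80.25 = 10.5625/80.25 = 0.1316
type 2: (56 − 54.57)²/54.57 = 2.0449/54.57 = 0.0375
type 3: (62 − 64.2)²/64.2 = 4.84/64.2 = 0.0754
type 4: (46 − 44.94)²/44.94 = 1.1236/44.94 = 0.0250
type 5: (80 − 77.04)²/77.04 = 8.7616/77.04 = 0.1137
Sum = 0.383
df = 4. Since 0.383 < 11.143, we do not reject H₀.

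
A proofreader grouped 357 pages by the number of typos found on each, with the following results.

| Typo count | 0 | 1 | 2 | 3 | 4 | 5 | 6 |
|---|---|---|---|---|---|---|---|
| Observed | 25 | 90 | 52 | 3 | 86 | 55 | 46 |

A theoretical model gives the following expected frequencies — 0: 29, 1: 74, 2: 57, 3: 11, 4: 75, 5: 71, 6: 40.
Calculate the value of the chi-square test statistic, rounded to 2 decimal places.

χ² = (25−29)²/29 + (90−74)²/74 + (52−57)²/57 + (3−11)²/11 + (86−75)²/75 + (55−71)²/71 + (46−40)²/40
   = 0.552 + 3.459 + 0.439 + 5.818 + 1.613 + 3.606 + 0.900
Sum = 16.39

16.39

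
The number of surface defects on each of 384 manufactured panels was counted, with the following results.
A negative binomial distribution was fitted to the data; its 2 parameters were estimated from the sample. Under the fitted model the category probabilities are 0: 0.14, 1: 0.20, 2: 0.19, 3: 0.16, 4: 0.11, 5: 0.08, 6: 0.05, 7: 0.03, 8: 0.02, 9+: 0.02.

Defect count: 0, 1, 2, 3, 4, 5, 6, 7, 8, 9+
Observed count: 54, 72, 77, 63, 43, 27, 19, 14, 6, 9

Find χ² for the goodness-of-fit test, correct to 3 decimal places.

Expected counts E_i = n·p_i: 384×0.14 = 53.76, 384×0.20 = 76.8, 384×0.19 = 72.96, 384×0.16 = 61.44, 384×0.11 = 42.24, 384×0.08 = 30.72, 384×0.05 = 19.2, 384×0.03 = 11.52, 384×0.02 = 7.68, 384×0.02 = 7.68.
χ² = (54−53.76)²/53.76 + (72−76.8)²/76.8 + (77−72.96)²/72.96 + (63−61.44)²/61.44 + (43−42.24)²/42.24 + (27−30.72)²/30.72 + (19−19.2)²/19.2 + (14−11.52)²/11.52 + (6−7.68)²/7.68 + (9−7.68)²/7.68
   = 0.0011 + 0.3000 + 0.2237 + 0.0396 + 0.0137 + 0.4505 + 0.0021 + 0.5339 + 0.3675 + 0.2269
Sum = 2.159

2.159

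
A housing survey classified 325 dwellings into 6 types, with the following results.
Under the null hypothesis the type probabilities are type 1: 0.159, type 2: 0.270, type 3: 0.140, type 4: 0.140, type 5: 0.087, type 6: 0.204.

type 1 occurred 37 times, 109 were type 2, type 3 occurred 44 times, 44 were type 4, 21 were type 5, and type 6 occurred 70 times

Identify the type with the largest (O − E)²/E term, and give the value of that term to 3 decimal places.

type 2, 5.146

Expected counts E_i = n·p_i: 325×0.159 = 51.675, 325×0.270 = 87.75, 325×0.140 = 45.5, 325×0.140 = 45.5, 325×0.087 = 28.275, 325×0.204 = 66.3.
type 1: (37 − 51.675)²/51.675 = 215.355625/51.675 = 4.1675
type 2: (109 − 87.75)²/87.75 = 451.5625/87.75 = 5.1460
type 3: (44 − 45.5)²/45.5 = 2.25/45.5 = 0.0495
type 4: (44 − 45.5)²/45.5 = 2.25/45.5 = 0.0495
type 5: (21 − 28.275)²/28.275 = 52.925625/28.275 = 1.8718
type 6: (70 − 66.3)²/66.3 = 13.69/66.3 = 0.2065
The largest term is for type 2: 5.146.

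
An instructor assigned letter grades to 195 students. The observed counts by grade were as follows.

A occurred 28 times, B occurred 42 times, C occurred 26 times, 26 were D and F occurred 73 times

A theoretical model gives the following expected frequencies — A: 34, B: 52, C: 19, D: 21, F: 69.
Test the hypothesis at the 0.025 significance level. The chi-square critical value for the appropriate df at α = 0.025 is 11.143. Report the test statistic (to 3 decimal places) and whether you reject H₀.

χ² = (28−34)²/34 + (42−52)²/52 + (26−19)²/19 + (26−21)²/21 + (73−69)²/69
   = 1.0588 + 1.9231 + 2.5789 + 1.1905 + 0.2319
Sum = 6.983
df = 4. Since 6.983 < 11.143, we do not reject H₀.

6.983; do not reject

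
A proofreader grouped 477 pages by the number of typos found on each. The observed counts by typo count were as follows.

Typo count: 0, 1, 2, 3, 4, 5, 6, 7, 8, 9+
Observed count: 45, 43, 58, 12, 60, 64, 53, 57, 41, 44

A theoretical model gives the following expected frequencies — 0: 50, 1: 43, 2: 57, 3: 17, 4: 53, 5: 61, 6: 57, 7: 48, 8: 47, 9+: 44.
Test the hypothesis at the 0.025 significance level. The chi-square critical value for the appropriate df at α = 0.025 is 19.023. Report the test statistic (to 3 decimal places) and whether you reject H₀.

5.794; do not reject

cat         O        E   (O−E)²/E
0          45       50     0.5000
1          43       43     0.0000
2          58       57     0.0175
3          12       17     1.4706
4          60       53     0.9245
5          64       61     0.1475
6          53       57     0.2807
7          57       48     1.6875
8          41       47     0.7660
9+         44       44     0.0000
Sum = 5.794
df = 9. Since 5.794 < 19.023, we do not reject H₀.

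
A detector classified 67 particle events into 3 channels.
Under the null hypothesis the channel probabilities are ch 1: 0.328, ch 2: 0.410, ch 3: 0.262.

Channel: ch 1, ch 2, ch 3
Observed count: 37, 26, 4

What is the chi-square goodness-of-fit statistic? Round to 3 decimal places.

20.815

Expected counts E_i = n·p_i: 67×0.328 = 21.976, 67×0.410 = 27.47, 67×0.262 = 17.554.
ch 1: (37 − 21.976)²/21.976 = 225.720576/21.976 = 10.2712
ch 2: (26 − 27.47)²/27.47 = 2.1609/27.47 = 0.0787
ch 3: (4 − 17.554)²/17.554 = 183.710916/17.554 = 10.4655
Sum = 20.815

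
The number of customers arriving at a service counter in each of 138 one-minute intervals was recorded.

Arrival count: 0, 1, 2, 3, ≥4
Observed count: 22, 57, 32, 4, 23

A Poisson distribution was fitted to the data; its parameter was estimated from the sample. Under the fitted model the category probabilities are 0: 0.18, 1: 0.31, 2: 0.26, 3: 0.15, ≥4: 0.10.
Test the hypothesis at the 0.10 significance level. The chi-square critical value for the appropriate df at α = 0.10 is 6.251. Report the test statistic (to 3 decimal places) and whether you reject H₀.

Expected counts E_i = n·p_i: 138×0.18 = 24.84, 138×0.31 = 42.78, 138×0.26 = 35.88, 138×0.15 = 20.7, 138×0.10 = 13.8.
cat         O        E   (O−E)²/E
0          22    24.84     0.3247
1          57    42.78     4.7267
2          32    35.88     0.4196
3           4     20.7    13.4729
≥4         23     13.8     6.1333
Sum = 25.077
df = 3. Since 25.077 > 6.251, we reject H₀.

25.077; reject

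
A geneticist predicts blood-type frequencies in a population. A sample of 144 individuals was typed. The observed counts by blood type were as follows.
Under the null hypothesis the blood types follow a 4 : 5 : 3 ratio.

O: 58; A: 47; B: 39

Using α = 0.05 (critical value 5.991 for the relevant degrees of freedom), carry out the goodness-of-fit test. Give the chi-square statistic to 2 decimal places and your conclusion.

5.15; do not reject

Ratio total = 12. Expected counts: 144×4/12 = 48, 144×5/12 = 60, 144×3/12 = 36.
χ² = (58−48)²/48 + (47−60)²/60 + (39−36)²/36
   = 2.083 + 2.817 + 0.250
Sum = 5.15
df = 2. Since 5.15 < 5.991, we do not reject H₀.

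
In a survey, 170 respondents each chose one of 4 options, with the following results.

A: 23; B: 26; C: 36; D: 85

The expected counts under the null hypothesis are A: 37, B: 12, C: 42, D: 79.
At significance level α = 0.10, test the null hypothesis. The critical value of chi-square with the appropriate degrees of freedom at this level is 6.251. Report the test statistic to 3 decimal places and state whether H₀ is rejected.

22.943; reject

A: (23 − 37)²/37 = 196/37 = 5.2973
B: (26 − 12)²/12 = 196/12 = 16.3333
C: (36 − 42)²/42 = 36/42 = 0.8571
D: (85 − 79)²/79 = 36/79 = 0.4557
Sum = 22.943
df = 3. Since 22.943 > 6.251, we reject H₀.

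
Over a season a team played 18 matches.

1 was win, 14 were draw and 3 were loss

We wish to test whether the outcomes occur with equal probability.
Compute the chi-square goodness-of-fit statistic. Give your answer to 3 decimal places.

Under H₀ each category has probability 1/3, so each expected count is 18/3 = 6.
χ² = (1−6)²/6 + (14−6)²/6 + (3−6)²/6
   = 4.1667 + 10.6667 + 1.5000
Sum = 16.333

16.333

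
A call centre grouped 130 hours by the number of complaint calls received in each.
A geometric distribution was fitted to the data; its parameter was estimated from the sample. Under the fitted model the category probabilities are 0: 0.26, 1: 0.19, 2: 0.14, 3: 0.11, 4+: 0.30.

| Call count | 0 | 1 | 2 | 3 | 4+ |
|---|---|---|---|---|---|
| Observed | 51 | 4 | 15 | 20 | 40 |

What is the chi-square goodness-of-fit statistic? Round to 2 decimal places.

28.96

Expected counts E_i = n·p_i: 130×0.26 = 33.8, 130×0.19 = 24.7, 130×0.14 = 18.2, 130×0.11 = 14.3, 130×0.30 = 39.
χ² = (51−33.8)²/33.8 + (4−24.7)²/24.7 + (15−18.2)²/18.2 + (20−14.3)²/14.3 + (40−39)²/39
   = 8.753 + 17.348 + 0.563 + 2.272 + 0.026
Sum = 28.96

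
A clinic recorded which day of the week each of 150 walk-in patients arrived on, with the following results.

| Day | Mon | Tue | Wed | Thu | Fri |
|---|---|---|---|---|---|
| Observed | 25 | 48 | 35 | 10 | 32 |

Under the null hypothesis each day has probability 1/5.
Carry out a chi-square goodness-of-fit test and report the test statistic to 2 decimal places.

25.93

Expected count for each of the 5 categories: 150/5 = 30.
χ² = (25−30)²/30 + (48−30)²/30 + (35−30)²/30 + (10−30)²/30 + (32−30)²/30
   = 0.833 + 10.800 + 0.833 + 13.333 + 0.133
Sum = 25.93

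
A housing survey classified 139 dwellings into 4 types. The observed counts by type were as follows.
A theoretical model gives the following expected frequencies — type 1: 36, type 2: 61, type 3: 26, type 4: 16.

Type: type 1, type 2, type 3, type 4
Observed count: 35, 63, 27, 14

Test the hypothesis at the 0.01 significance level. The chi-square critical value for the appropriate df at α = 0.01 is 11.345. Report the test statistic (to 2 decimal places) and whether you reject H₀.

0.38; do not reject

χ² = (35−36)²/36 + (63−61)²/61 + (27−26)²/26 + (14−16)²/16
   = 0.028 + 0.066 + 0.038 + 0.250
Sum = 0.38
df = 3. Since 0.38 < 11.345, we do not reject H₀.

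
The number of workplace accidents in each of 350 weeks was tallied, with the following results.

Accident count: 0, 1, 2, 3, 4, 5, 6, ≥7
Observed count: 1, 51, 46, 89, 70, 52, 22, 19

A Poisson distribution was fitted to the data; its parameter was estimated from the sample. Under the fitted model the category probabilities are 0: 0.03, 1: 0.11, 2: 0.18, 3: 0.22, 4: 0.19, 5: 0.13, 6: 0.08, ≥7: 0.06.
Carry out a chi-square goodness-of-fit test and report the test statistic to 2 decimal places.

21.70

Expected counts E_i = n·p_i: 350×0.03 = 10.5, 350×0.11 = 38.5, 350×0.18 = 63, 350×0.22 = 77, 350×0.19 = 66.5, 350×0.13 = 45.5, 350×0.08 = 28, 350×0.06 = 21.
cat         O        E   (O−E)²/E
0           1     10.5      8.595
1          51     38.5      4.058
2          46       63      4.587
3          89       77      1.870
4          70     66.5      0.184
5          52     45.5      0.929
6          22       28      1.286
≥7         19       21      0.190
Sum = 21.70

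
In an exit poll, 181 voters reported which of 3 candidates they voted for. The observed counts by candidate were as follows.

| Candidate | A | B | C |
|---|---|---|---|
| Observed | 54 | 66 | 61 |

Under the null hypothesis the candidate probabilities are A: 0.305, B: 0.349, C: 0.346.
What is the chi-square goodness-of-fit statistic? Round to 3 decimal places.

Expected counts E_i = n·p_i: 181×0.305 = 55.205, 181×0.349 = 63.169, 181×0.346 = 62.626.
A: (54 − 55.205)²/55.205 = 1.452025/55.205 = 0.0263
B: (66 − 63.169)²/63.169 = 8.014561/63.169 = 0.1269
C: (61 − 62.626)²/62.626 = 2.643876/62.626 = 0.0422
Sum = 0.195

0.195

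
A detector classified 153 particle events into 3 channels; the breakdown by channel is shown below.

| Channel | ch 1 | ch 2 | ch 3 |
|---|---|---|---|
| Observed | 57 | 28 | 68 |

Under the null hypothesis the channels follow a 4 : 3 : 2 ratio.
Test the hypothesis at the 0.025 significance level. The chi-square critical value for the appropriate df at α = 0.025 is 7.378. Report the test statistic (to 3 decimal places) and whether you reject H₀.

46.152; reject

Ratio total = 9. Expected counts: 153×4/9 = 68, 153×3/9 = 51, 153×2/9 = 34.
cat         O        E   (O−E)²/E
ch 1       57       68     1.7794
ch 2       28       51    10.3725
ch 3       68       34    34.0000
Sum = 46.152
df = 2. Since 46.152 > 7.378, we reject H₀.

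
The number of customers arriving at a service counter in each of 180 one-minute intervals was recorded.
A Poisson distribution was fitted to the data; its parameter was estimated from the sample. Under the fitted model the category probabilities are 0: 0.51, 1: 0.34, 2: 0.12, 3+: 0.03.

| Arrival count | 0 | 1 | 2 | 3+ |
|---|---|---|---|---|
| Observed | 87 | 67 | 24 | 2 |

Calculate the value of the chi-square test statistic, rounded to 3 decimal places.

3.208

Expected counts E_i = n·p_i: 180×0.51 = 91.8, 180×0.34 = 61.2, 180×0.12 = 21.6, 180×0.03 = 5.4.
cat         O        E   (O−E)²/E
0          87     91.8     0.2510
1          67     61.2     0.5497
2          24     21.6     0.2667
3+          2      5.4     2.1407
Sum = 3.208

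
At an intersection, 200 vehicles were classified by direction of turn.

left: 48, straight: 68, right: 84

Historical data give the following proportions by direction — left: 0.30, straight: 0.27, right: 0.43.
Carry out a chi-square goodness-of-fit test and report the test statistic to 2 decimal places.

6.08

Expected counts E_i = n·p_i: 200×0.30 = 60, 200×0.27 = 54, 200×0.43 = 86.
left: (48 − 60)²/60 = 144/60 = 2.400
straight: (68 − 54)²/54 = 196/54 = 3.630
right: (84 − 86)²/86 = 4/86 = 0.047
Sum = 6.08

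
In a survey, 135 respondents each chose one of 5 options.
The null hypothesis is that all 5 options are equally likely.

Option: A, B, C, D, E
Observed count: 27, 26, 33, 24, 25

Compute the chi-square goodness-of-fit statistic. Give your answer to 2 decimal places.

1.85

Expected count for each of the 5 categories: 135/5 = 27.
A: (27 − 27)²/27 = 0/27 = 0.000
B: (26 − 27)²/27 = 1/27 = 0.037
C: (33 − 27)²/27 = 36/27 = 1.333
D: (24 − 27)²/27 = 9/27 = 0.333
E: (25 − 27)²/27 = 4/27 = 0.148
Sum = 1.85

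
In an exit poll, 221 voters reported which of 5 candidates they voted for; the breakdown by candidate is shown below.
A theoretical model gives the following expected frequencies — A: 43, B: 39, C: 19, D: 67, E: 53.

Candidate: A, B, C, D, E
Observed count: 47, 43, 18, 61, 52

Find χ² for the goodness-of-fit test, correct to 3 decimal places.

cat         O        E   (O−E)²/E
A          47       43     0.3721
B          43       39     0.4103
C          18       19     0.0526
D          61       67     0.5373
E          52       53     0.0189
Sum = 1.391

1.391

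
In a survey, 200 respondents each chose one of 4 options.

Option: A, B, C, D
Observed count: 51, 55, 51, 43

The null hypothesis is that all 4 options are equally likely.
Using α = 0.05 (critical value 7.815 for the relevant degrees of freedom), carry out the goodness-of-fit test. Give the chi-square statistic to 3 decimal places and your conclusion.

Expected count for each of the 4 categories: 200/4 = 50.
A: (51 − 50)²/50 = 1/50 = 0.0200
B: (55 − 50)²/50 = 25/50 = 0.5000
C: (51 − 50)²/50 = 1/50 = 0.0200
D: (43 − 50)²/50 = 49/50 = 0.9800
Sum = 1.520
df = 3. Since 1.520 < 7.815, we do not reject H₀.

1.520; do not reject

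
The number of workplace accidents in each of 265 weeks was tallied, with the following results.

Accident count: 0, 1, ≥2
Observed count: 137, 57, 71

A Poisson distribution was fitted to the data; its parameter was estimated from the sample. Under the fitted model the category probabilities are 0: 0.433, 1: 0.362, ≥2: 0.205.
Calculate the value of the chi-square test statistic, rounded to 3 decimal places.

Expected counts E_i = n·p_i: 265×0.433 = 114.745, 265×0.362 = 95.93, 265×0.205 = 54.325.
0: (137 − 114.745)²/114.745 = 495.285025/114.745 = 4.3164
1: (57 − 95.93)²/95.93 = 1515.5449/95.93 = 15.7984
≥2: (71 − 54.325)²/54.325 = 278.055625/54.325 = 5.1184
Sum = 25.233

25.233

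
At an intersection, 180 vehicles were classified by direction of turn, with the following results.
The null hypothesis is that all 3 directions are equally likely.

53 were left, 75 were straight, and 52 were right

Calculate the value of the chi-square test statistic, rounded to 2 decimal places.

5.63

Under H₀ each category has probability 1/3, so each expected count is 180/3 = 60.
χ² = (53−60)²/60 + (75−60)²/60 + (52−60)²/60
   = 0.817 + 3.750 + 1.067
Sum = 5.63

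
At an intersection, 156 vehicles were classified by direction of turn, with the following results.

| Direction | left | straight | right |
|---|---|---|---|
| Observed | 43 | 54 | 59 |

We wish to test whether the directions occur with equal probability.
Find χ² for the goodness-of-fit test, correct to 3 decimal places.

2.577

Expected count for each of the 3 categories: 156/3 = 52.
cat           O        E   (O−E)²/E
left         43       52     1.5577
straight     54       52     0.0769
right        59       52     0.9423
Sum = 2.577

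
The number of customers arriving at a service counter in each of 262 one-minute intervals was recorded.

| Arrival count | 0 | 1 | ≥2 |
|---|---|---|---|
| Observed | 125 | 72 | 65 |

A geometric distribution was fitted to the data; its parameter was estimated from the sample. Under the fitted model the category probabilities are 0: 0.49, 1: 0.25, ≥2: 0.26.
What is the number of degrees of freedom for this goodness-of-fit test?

1

There are k = 3 categories and 1 parameter estimated from the data, so df = 3 − 1 − 1 = 1.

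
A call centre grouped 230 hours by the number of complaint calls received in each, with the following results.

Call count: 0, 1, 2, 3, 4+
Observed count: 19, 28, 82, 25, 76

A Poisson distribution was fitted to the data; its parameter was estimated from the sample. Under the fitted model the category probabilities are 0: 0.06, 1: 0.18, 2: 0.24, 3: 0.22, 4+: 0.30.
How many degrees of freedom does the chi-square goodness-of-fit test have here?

3

There are k = 5 categories and 1 parameter estimated from the data, so df = 5 − 1 − 1 = 3.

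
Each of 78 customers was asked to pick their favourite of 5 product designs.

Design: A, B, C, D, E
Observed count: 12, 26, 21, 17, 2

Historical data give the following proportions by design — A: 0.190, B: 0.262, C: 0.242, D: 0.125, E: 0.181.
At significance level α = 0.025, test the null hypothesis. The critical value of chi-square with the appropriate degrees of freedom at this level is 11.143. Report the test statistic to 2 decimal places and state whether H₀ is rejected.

18.08; reject

Expected counts E_i = n·p_i: 78×0.190 = 14.82, 78×0.262 = 20.436, 78×0.242 = 18.876, 78×0.125 = 9.75, 78×0.181 = 14.118.
A: (12 − 14.82)²/14.82 = 7.9524/14.82 = 0.537
B: (26 − 20.436)²/20.436 = 30.958096/20.436 = 1.515
C: (21 − 18.876)²/18.876 = 4.511376/18.876 = 0.239
D: (17 − 9.75)²/9.75 = 52.5625/9.75 = 5.391
E: (2 − 14.118)²/14.118 = 146.845924/14.118 = 10.401
Sum = 18.08
df = 4. Since 18.08 > 11.143, we reject H₀.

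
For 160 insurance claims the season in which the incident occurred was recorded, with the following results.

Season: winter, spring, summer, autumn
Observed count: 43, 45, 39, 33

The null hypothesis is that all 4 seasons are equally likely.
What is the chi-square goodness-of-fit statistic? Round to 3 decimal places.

2.100

Under H₀ each category has probability 1/4, so each expected count is 160/4 = 40.
winter: (43 − 40)²/40 = 9/40 = 0.2250
spring: (45 − 40)²/40 = 25/40 = 0.6250
summer: (39 − 40)²/40 = 1/40 = 0.0250
autumn: (33 − 40)²/40 = 49/40 = 1.2250
Sum = 2.100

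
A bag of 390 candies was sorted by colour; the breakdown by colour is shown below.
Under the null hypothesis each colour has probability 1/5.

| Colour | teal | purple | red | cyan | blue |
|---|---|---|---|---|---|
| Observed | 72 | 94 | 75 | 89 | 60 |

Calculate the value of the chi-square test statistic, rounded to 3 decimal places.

Expected count for each of the 5 categories: 390/5 = 78.
χ² = (72−78)²/78 + (94−78)²/78 + (75−78)²/78 + (89−78)²/78 + (60−78)²/78
   = 0.4615 + 3.2821 + 0.1154 + 1.5513 + 4.1538
Sum = 9.564

9.564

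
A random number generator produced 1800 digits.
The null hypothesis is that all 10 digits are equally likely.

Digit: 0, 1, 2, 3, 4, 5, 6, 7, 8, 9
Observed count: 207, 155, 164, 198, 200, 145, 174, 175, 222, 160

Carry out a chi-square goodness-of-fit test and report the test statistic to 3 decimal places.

32.133

Under H₀ each category has probability 1/10, so each expected count is 1800/10 = 180.
χ² = (207−180)²/180 + (155−180)²/180 + (164−180)²/180 + (198−180)²/180 + (200−180)²/180 + (145−180)²/180 + (174−180)²/180 + (175−180)²/180 + (222−180)²/180 + (160−180)²/180
   = 4.0500 + 3.4722 + 1.4222 + 1.8000 + 2.2222 + 6.8056 + 0.2000 + 0.1389 + 9.8000 + 2.2222
Sum = 32.133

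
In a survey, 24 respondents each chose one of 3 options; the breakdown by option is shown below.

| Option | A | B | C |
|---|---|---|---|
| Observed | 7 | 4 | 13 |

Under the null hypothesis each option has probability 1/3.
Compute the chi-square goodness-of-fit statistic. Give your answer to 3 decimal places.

5.250

Under H₀ each category has probability 1/3, so each expected count is 24/3 = 8.
cat         O        E   (O−E)²/E
A           7        8     0.1250
B           4        8     2.0000
C          13        8     3.1250
Sum = 5.250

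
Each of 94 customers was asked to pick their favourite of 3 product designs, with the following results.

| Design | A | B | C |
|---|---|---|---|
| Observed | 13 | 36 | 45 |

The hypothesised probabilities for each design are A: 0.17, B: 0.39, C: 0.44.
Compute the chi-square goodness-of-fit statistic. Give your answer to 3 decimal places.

Expected counts E_i = n·p_i: 94×0.17 = 15.98, 94×0.39 = 36.66, 94×0.44 = 41.36.
cat         O        E   (O−E)²/E
A          13    15.98     0.5557
B          36    36.66     0.0119
C          45    41.36     0.3203
Sum = 0.888

0.888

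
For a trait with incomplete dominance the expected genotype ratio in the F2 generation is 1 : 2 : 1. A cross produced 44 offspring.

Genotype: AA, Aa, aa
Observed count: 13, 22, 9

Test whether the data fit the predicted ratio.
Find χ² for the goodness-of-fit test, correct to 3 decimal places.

Ratio total = 4. Expected counts: 44×1/4 = 11, 44×2/4 = 22, 44×1/4 = 11.
AA: (13 − 11)²/11 = 4/11 = 0.3636
Aa: (22 − 22)²/22 = 0/22 = 0.0000
aa: (9 − 11)²/11 = 4/11 = 0.3636
Sum = 0.727

0.727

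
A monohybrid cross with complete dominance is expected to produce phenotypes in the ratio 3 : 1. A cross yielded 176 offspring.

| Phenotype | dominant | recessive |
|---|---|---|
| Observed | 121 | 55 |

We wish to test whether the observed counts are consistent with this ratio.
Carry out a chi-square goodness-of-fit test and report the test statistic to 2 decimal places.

3.67

Ratio total = 4. Expected counts: 176×3/4 = 132, 176×1/4 = 44.
dominant: (121 − 132)²/132 = 121/132 = 0.917
recessive: (55 − 44)²/44 = 121/44 = 2.750
Sum = 3.67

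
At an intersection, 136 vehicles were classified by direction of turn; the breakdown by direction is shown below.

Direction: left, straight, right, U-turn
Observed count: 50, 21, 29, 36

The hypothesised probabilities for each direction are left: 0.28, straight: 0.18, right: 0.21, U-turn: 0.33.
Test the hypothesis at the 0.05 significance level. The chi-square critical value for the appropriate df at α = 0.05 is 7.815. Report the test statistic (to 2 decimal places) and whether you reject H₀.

5.99; do not reject

Expected counts E_i = n·p_i: 136×0.28 = 38.08, 136×0.18 = 24.48, 136×0.21 = 28.56, 136×0.33 = 44.88.
χ² = (50−38.08)²/38.08 + (21−24.48)²/24.48 + (29−28.56)²/28.56 + (36−44.88)²/44.88
   = 3.731 + 0.495 + 0.007 + 1.757
Sum = 5.99
df = 3. Since 5.99 < 7.815, we do not reject H₀.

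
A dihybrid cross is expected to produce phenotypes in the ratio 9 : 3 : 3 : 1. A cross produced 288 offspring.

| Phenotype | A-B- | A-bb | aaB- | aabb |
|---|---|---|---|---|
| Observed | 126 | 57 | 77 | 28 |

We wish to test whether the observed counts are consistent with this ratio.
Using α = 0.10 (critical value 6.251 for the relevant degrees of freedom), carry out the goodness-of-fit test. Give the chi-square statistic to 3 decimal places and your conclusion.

Ratio total = 16. Expected counts: 288×9/16 = 162, 288×3/16 = 54, 288×3/16 = 54, 288×1/16 = 18.
cat         O        E   (O−E)²/E
A-B-      126      162     8.0000
A-bb       57       54     0.1667
aaB-       77       54     9.7963
aabb       28       18     5.5556
Sum = 23.519
df = 3. Since 23.519 > 6.251, we reject H₀.

23.519; reject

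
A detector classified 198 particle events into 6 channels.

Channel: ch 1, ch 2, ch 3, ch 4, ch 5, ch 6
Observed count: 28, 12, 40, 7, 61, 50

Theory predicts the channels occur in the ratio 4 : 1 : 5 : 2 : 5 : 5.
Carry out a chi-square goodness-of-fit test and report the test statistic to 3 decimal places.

Ratio total = 22. Expected counts: 198×4/22 = 36, 198×1/22 = 9, 198×5/22 = 45, 198×2/22 = 18, 198×5/22 = 45, 198×5/22 = 45.
ch 1: (28 − 36)²/36 = 64/36 = 1.7778
ch 2: (12 − 9)²/9 = 9/9 = 1.0000
ch 3: (40 − 45)²/45 = 25/45 = 0.5556
ch 4: (7 − 18)²/18 = 121/18 = 6.7222
ch 5: (61 − 45)²/45 = 256/45 = 5.6889
ch 6: (50 − 45)²/45 = 25/45 = 0.5556
Sum = 16.300

16.300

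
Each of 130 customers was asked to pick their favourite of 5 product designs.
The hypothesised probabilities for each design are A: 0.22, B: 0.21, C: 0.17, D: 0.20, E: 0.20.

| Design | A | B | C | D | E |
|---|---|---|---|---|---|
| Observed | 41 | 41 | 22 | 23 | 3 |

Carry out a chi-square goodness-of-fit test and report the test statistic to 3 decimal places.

Expected counts E_i = n·p_i: 130×0.22 = 28.6, 130×0.21 = 27.3, 130×0.17 = 22.1, 130×0.20 = 26, 130×0.20 = 26.
A: (41 − 28.6)²/28.6 = 153.76/28.6 = 5.3762
B: (41 − 27.3)²/27.3 = 187.69/27.3 = 6.8751
C: (22 − 22.1)²/22.1 = 0.01/22.1 = 0.0005
D: (23 − 26)²/26 = 9/26 = 0.3462
E: (3 − 26)²/26 = 529/26 = 20.3462
Sum = 32.944

32.944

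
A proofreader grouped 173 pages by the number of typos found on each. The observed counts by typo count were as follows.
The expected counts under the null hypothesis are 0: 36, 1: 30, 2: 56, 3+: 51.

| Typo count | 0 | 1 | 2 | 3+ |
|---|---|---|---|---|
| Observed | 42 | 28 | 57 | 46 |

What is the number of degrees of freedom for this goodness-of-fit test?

There are k = 4 categories and no parameters were estimated from the data, so df = 4 − 1 = 3.

3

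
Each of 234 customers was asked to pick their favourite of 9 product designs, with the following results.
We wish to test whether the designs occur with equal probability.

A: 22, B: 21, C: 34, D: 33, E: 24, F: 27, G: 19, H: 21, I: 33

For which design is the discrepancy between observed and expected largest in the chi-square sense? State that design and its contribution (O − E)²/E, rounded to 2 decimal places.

Expected count for each of the 9 categories: 234/9 = 26.
cat         O        E   (O−E)²/E
A          22       26      0.615
B          21       26      0.962
C          34       26      2.462
D          33       26      1.885
E          24       26      0.154
F          27       26      0.038
G          19       26      1.885
H          21       26      0.962
I          33       26      1.885
The largest term is for C: 2.46.

C, 2.46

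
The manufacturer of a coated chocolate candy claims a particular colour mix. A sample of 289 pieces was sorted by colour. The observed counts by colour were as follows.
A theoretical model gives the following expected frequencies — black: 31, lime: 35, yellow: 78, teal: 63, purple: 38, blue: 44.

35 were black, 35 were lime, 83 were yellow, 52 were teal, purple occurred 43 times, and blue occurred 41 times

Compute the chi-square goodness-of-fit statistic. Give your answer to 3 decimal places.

3.620

cat         O        E   (O−E)²/E
black      35       31     0.5161
lime       35       35     0.0000
yellow     83       78     0.3205
teal       52       63     1.9206
purple     43       38     0.6579
blue       41       44     0.2045
Sum = 3.620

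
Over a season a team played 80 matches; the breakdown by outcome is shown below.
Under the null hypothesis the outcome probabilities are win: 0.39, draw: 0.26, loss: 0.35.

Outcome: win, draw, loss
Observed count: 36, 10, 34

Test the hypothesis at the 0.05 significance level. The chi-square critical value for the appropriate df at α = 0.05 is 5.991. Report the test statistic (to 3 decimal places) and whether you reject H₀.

Expected counts E_i = n·p_i: 80×0.39 = 31.2, 80×0.26 = 20.8, 80×0.35 = 28.
χ² = (36−31.2)²/31.2 + (10−20.8)²/20.8 + (34−28)²/28
   = 0.7385 + 5.6077 + 1.2857
Sum = 7.632
df = 2. Since 7.632 > 5.991, we reject H₀.

7.632; reject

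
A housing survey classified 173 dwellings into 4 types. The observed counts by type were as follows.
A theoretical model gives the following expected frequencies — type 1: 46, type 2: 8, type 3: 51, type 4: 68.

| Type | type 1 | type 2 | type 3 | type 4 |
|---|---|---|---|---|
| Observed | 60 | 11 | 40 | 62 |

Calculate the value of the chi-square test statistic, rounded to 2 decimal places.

cat         O        E   (O−E)²/E
type 1     60       46      4.261
type 2     11        8      1.125
type 3     40       51      2.373
type 4     62       68      0.529
Sum = 8.29

8.29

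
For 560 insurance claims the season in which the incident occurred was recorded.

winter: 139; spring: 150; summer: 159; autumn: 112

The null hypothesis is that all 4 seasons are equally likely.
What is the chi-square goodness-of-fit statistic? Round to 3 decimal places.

Under H₀ each category has probability 1/4, so each expected count is 560/4 = 140.
χ² = (139−140)²/140 + (150−140)²/140 + (159−140)²/140 + (112−140)²/140
   = 0.0071 + 0.7143 + 2.5786 + 5.6000
Sum = 8.900

8.900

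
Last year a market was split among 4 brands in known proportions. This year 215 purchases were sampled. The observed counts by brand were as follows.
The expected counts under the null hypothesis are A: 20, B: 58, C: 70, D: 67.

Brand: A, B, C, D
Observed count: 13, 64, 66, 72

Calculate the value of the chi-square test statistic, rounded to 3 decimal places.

χ² = (13−20)²/20 + (64−58)²/58 + (66−70)²/70 + (72−67)²/67
   = 2.4500 + 0.6207 + 0.2286 + 0.3731
Sum = 3.672

3.672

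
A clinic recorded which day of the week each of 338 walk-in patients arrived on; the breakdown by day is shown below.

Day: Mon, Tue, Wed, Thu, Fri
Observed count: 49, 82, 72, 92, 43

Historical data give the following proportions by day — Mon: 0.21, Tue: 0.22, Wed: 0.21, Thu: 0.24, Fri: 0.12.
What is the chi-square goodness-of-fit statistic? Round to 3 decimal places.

Expected counts E_i = n·p_i: 338×0.21 = 70.98, 338×0.22 = 74.36, 338×0.21 = 70.98, 338×0.24 = 81.12, 338×0.12 = 40.56.
χ² = (49−70.98)²/70.98 + (82−74.36)²/74.36 + (72−70.98)²/70.98 + (92−81.12)²/81.12 + (43−40.56)²/40.56
   = 6.8064 + 0.7850 + 0.0147 + 1.4593 + 0.1468
Sum = 9.212

9.212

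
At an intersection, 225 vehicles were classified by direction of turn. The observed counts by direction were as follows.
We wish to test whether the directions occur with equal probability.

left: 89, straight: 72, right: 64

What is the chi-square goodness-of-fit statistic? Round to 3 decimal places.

4.347

Under H₀ each category has probability 1/3, so each expected count is 225/3 = 75.
cat           O        E   (O−E)²/E
left         89       75     2.6133
straight     72       75     0.1200
right        64       75     1.6133
Sum = 4.347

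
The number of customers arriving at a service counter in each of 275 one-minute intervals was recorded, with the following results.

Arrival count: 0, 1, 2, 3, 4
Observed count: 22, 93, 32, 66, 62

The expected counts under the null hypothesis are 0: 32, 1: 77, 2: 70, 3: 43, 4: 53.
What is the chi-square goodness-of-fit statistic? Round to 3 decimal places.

40.909

cat         O        E   (O−E)²/E
0          22       32     3.1250
1          93       77     3.3247
2          32       70    20.6286
3          66       43    12.3023
4          62       53     1.5283
Sum = 40.909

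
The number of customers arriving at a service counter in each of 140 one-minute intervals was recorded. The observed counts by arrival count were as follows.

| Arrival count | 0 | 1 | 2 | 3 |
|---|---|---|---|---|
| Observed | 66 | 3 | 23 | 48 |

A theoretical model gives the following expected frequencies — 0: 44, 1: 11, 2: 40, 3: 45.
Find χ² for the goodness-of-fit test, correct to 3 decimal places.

0: (66 − 44)²/44 = 484/44 = 11.0000
1: (3 − 11)²/11 = 64/11 = 5.8182
2: (23 − 40)²/40 = 289/40 = 7.2250
3: (48 − 45)²/45 = 9/45 = 0.2000
Sum = 24.243

24.243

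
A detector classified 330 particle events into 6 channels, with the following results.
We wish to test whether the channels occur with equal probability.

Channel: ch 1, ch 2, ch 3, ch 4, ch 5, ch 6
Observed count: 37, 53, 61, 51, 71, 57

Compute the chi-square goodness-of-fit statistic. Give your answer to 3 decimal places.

11.636

Under H₀ each category has probability 1/6, so each expected count is 330/6 = 55.
χ² = (37−55)²/55 + (53−55)²/55 + (61−55)²/55 + (51−55)²/55 + (71−55)²/55 + (57−55)²/55
   = 5.8909 + 0.0727 + 0.6545 + 0.2909 + 4.6545 + 0.0727
Sum = 11.636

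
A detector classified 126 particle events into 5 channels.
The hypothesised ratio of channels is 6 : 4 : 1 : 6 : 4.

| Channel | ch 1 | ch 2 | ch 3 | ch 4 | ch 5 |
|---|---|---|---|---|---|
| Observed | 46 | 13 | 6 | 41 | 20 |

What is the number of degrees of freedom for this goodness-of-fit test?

4

There are k = 5 categories and no parameters were estimated from the data, so df = 5 − 1 = 4.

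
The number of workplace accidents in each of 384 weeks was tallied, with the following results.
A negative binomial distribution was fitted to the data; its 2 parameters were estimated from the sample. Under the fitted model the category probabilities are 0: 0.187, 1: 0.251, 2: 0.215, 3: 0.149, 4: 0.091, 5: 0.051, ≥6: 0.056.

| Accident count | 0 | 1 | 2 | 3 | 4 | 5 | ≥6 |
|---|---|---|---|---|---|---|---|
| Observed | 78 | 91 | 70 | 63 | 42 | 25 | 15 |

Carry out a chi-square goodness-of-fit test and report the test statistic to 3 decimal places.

8.220

Expected counts E_i = n·p_i: 384×0.187 = 71.808, 384×0.251 = 96.384, 384×0.215 = 82.56, 384×0.149 = 57.216, 384×0.091 = 34.944, 384×0.051 = 19.584, 384×0.056 = 21.504.
0: (78 − 71.808)²/71.808 = 38.340864/71.808 = 0.5339
1: (91 − 96.384)²/96.384 = 28.987456/96.384 = 0.3007
2: (70 − 82.56)²/82.56 = 157.7536/82.56 = 1.9108
3: (63 − 57.216)²/57.216 = 33.454656/57.216 = 0.5847
4: (42 − 34.944)²/34.944 = 49.787136/34.944 = 1.4248
5: (25 − 19.584)²/19.584 = 29.333056/19.584 = 1.4978
≥6: (15 − 21.504)²/21.504 = 42.302016/21.504 = 1.9672
Sum = 8.220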